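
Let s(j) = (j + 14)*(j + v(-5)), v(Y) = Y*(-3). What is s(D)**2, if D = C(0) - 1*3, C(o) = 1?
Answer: 24336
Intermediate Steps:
v(Y) = -3*Y
D = -2 (D = 1 - 1*3 = 1 - 3 = -2)
s(j) = (14 + j)*(15 + j) (s(j) = (j + 14)*(j - 3*(-5)) = (14 + j)*(j + 15) = (14 + j)*(15 + j))
s(D)**2 = (210 + (-2)**2 + 29*(-2))**2 = (210 + 4 - 58)**2 = 156**2 = 24336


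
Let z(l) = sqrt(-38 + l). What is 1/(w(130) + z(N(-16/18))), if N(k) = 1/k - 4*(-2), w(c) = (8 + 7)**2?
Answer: 600/135083 - 2*I*sqrt(498)/405249 ≈ 0.0044417 - 0.00011013*I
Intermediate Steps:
w(c) = 225 (w(c) = 15**2 = 225)
N(k) = 8 + 1/k (N(k) = 1/k + 8 = 8 + 1/k)
1/(w(130) + z(N(-16/18))) = 1/(225 + sqrt(-38 + (8 + 1/(-16/18)))) = 1/(225 + sqrt(-38 + (8 + 1/(-16*1/18)))) = 1/(225 + sqrt(-38 + (8 + 1/(-8/9)))) = 1/(225 + sqrt(-38 + (8 - 9/8))) = 1/(225 + sqrt(-38 + 55/8)) = 1/(225 + sqrt(-249/8)) = 1/(225 + I*sqrt(498)/4)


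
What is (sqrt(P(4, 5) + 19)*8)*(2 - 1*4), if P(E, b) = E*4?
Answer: -16*sqrt(35) ≈ -94.657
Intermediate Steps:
P(E, b) = 4*E
(sqrt(P(4, 5) + 19)*8)*(2 - 1*4) = (sqrt(4*4 + 19)*8)*(2 - 1*4) = (sqrt(16 + 19)*8)*(2 - 4) = (sqrt(35)*8)*(-2) = (8*sqrt(35))*(-2) = -16*sqrt(35)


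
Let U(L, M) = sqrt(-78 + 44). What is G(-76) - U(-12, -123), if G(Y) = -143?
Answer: -143 - I*sqrt(34) ≈ -143.0 - 5.831*I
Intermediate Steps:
U(L, M) = I*sqrt(34) (U(L, M) = sqrt(-34) = I*sqrt(34))
G(-76) - U(-12, -123) = -143 - I*sqrt(34)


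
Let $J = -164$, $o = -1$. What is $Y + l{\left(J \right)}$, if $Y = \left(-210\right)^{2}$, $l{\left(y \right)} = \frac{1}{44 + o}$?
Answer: $\frac{1896301}{43} \approx 44100.0$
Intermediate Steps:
$l{\left(y \right)} = \frac{1}{43}$ ($l{\left(y \right)} = \frac{1}{44 - 1} = \frac{1}{43}$)
$Y = 44100$
$Y + l{\left(J \right)} = 44100 + \frac{1}{43} = \frac{1896301}{43}$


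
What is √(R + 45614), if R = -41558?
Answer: 26*√6 ≈ 63.687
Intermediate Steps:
√(R + 45614) = √(-41558 + 45614) = √4056 = 26*√6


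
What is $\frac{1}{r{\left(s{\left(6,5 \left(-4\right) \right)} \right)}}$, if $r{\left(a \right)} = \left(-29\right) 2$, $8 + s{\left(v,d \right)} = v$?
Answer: $- \frac{1}{58} \approx -0.017241$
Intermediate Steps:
$s{\left(v,d \right)} = -8 + v$
$r{\left(a \right)} = -58$
$\frac{1}{r{\left(s{\left(6,5 \left(-4\right) \right)} \right)}} = \frac{1}{-58} = - \frac{1}{58}$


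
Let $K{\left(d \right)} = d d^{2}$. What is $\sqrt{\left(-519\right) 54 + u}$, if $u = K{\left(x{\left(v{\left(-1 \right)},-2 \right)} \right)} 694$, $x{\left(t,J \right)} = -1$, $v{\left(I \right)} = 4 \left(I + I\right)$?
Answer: $4 i \sqrt{1795} \approx 169.47 i$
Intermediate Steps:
$v{\left(I \right)} = 8 I$ ($v{\left(I \right)} = 4 \cdot 2 I = 8 I$)
$K{\left(d \right)} = d^{3}$
$u = -694$ ($u = \left(-1\right)^{3} \cdot 694 = \left(-1\right) 694 = -694$)
$\sqrt{\left(-519\right) 54 + u} = \sqrt{\left(-519\right) 54 - 694} = \sqrt{-28026 - 694} = \sqrt{-28720} = 4 i \sqrt{1795}$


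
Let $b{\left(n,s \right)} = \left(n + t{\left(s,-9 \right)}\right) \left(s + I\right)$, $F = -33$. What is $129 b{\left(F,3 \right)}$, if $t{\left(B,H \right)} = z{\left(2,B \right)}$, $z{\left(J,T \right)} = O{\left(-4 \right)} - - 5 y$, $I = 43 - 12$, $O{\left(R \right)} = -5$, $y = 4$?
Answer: $-78948$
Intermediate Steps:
$I = 31$ ($I = 43 - 12 = 31$)
$z{\left(J,T \right)} = 15$ ($z{\left(J,T \right)} = -5 - \left(-5\right) 4 = -5 - -20 = -5 + 20 = 15$)
$t{\left(B,H \right)} = 15$
$b{\left(n,s \right)} = \left(15 + n\right) \left(31 + s\right)$ ($b{\left(n,s \right)} = \left(n + 15\right) \left(s + 31\right) = \left(15 + n\right) \left(31 + s\right)$)
$129 b{\left(F,3 \right)} = 129 \left(465 + 15 \cdot 3 + 31 \left(-33\right) - 99\right) = 129 \left(465 + 45 - 1023 - 99\right) = 129 \left(-612\right) = -78948$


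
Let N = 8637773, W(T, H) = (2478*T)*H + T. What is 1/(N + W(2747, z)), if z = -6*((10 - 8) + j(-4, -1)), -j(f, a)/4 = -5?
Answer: -1/889892192 ≈ -1.1237e-9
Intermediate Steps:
j(f, a) = 20 (j(f, a) = -4*(-5) = 20)
z = -132 (z = -6*((10 - 8) + 20) = -6*(2 + 20) = -6*22 = -132)
W(T, H) = T + 2478*H*T (W(T, H) = 2478*H*T + T = T + 2478*H*T)
1/(N + W(2747, z)) = 1/(8637773 + 2747*(1 + 2478*(-132))) = 1/(8637773 + 2747*(1 - 327096)) = 1/(8637773 + 2747*(-327095)) = 1/(8637773 - 898529965) = 1/(-889892192) = -1/889892192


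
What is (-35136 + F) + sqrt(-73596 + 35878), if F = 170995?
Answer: 135859 + I*sqrt(37718) ≈ 1.3586e+5 + 194.21*I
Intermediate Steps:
(-35136 + F) + sqrt(-73596 + 35878) = (-35136 + 170995) + sqrt(-73596 + 35878) = 135859 + sqrt(-37718) = 135859 + I*sqrt(37718)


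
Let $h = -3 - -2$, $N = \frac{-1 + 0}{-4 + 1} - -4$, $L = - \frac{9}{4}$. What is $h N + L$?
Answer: $- \frac{79}{12} \approx -6.5833$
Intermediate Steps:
$L = - \frac{9}{4}$ ($L = \left(-9\right) \frac{1}{4} = - \frac{9}{4} \approx -2.25$)
$N = \frac{13}{3}$ ($N = - \frac{1}{-3} + 4 = \left(-1\right) \left(- \frac{1}{3}\right) + 4 = \frac{1}{3} + 4 = \frac{13}{3} \approx 4.3333$)
$h = -1$ ($h = -3 + 2 = -1$)
$h N + L = \left(-1\right) \frac{13}{3} - \frac{9}{4} = - \frac{13}{3} - \frac{9}{4} = - \frac{79}{12}$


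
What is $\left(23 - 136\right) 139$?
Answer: $-15707$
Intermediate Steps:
$\left(23 - 136\right) 139 = \left(-113\right) 139 = -15707$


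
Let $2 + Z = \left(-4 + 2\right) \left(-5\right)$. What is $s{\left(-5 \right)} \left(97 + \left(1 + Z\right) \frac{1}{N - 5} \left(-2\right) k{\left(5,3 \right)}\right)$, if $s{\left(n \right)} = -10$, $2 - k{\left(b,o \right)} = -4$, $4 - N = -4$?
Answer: $-610$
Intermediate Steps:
$N = 8$ ($N = 4 - -4 = 4 + 4 = 8$)
$k{\left(b,o \right)} = 6$ ($k{\left(b,o \right)} = 2 - -4 = 2 + 4 = 6$)
$Z = 8$ ($Z = -2 + \left(-4 + 2\right) \left(-5\right) = -2 - -10 = -2 + 10 = 8$)
$s{\left(-5 \right)} \left(97 + \left(1 + Z\right) \frac{1}{N - 5} \left(-2\right) k{\left(5,3 \right)}\right) = - 10 \left(97 + \left(1 + 8\right) \frac{1}{8 - 5} \left(-2\right) 6\right) = - 10 \left(97 + 9 \cdot \frac{1}{3} \left(-2\right) 6\right) = - 10 \left(97 + 9 \left(\left(- \frac{2}{3}\right) 6\right)\right) = - 10 \left(97 + 9 \left(-4\right)\right) = - 10 \left(97 - 36\right) = \left(-10\right) 61 = -610$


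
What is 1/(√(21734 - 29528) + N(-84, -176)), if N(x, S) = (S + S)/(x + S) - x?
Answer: 180310/31854977 - 12675*I*√866/63709954 ≈ 0.0056603 - 0.0058546*I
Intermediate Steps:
N(x, S) = -x + 2*S/(S + x) (N(x, S) = (2*S)/(S + x) - x = 2*S/(S + x) - x = -x + 2*S/(S + x))
1/(√(21734 - 29528) + N(-84, -176)) = 1/(√(21734 - 29528) + (-1*(-84)² + 2*(-176) - 1*(-176)*(-84))/(-176 - 84)) = 1/(√(-7794) + (-1*7056 - 352 - 14784)/(-260)) = 1/(3*I*√866 - (-7056 - 352 - 14784)/260) = 1/(3*I*√866 - 1/260*(-22192)) = 1/(3*I*√866 + 5548/65) = 1/(5548/65 + 3*I*√866)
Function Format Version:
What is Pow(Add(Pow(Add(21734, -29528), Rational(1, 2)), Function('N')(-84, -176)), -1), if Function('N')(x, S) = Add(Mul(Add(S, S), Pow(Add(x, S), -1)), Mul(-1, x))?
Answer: Add(Rational(180310, 31854977), Mul(Rational(-12675, 63709954), I, Pow(866, Rational(1, 2)))) ≈ Add(0.0056603, Mul(-0.0058546, I))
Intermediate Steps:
Function('N')(x, S) = Add(Mul(-1, x), Mul(2, S, Pow(Add(S, x), -1))) (Function('N')(x, S) = Add(Mul(Mul(2, S), Pow(Add(S, x), -1)), Mul(-1, x)) = Add(Mul(2, S, Pow(Add(S, x), -1)), Mul(-1, x)) = Add(Mul(-1, x), Mul(2, S, Pow(Add(S, x), -1))))
Pow(Add(Pow(Add(21734, -29528), Rational(1, 2)), Function('N')(-84, -176)), -1) = Pow(Add(Pow(Add(21734, -29528), Rational(1, 2)), Mul(Pow(Add(-176, -84), -1), Add(Mul(-1, Pow(-84, 2)), Mul(2, -176), Mul(-1, -176, -84)))), -1) = Pow(Add(Pow(-7794, Rational(1, 2)), Mul(Pow(-260, -1), Add(Mul(-1, 7056), -352, -14784))), -1) = Pow(Add(Mul(3, I, Pow(866, Rational(1, 2))), Mul(Rational(-1, 260), Add(-7056, -352, -14784))), -1) = Pow(Add(Mul(3, I, Pow(866, Rational(1, 2))), Mul(Rational(-1, 260), -22192)), -1) = Pow(Add(Mul(3, I, Pow(866, Rational(1, 2))), Rational(5548, 65)), -1) = Pow(Add(Rational(5548, 65), Mul(3, I, Pow(866, Rational(1, 2)))), -1)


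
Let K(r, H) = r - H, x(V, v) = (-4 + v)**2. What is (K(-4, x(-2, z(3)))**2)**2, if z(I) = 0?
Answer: 160000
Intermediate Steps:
(K(-4, x(-2, z(3)))**2)**2 = ((-4 - (-4 + 0)**2)**2)**2 = ((-4 - 1*(-4)**2)**2)**2 = ((-4 - 1*16)**2)**2 = ((-4 - 16)**2)**2 = ((-20)**2)**2 = 400**2 = 160000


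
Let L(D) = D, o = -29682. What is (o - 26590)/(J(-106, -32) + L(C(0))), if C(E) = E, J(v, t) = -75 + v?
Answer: 56272/181 ≈ 310.90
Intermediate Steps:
(o - 26590)/(J(-106, -32) + L(C(0))) = (-29682 - 26590)/((-75 - 106) + 0) = -56272/(-181 + 0) = -56272/(-181) = -56272*(-1/181) = 56272/181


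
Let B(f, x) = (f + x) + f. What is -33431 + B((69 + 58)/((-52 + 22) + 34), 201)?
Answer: -66333/2 ≈ -33167.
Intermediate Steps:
B(f, x) = x + 2*f
-33431 + B((69 + 58)/((-52 + 22) + 34), 201) = -33431 + (201 + 2*((69 + 58)/((-52 + 22) + 34))) = -33431 + (201 + 2*(127/(-30 + 34))) = -33431 + (201 + 2*(127/4)) = -33431 + (201 + 127/2) = -33431 + 529/2 = -66333/2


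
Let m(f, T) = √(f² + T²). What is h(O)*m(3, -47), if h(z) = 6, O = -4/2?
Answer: 6*√2218 ≈ 282.57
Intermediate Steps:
O = -2 (O = -4*½ = -2)
m(f, T) = √(T² + f²)
h(O)*m(3, -47) = 6*√((-47)² + 3²) = 6*√(2209 + 9) = 6*√2218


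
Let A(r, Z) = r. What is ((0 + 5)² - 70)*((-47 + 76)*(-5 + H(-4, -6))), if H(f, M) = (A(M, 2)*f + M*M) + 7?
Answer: -80910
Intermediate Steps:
H(f, M) = 7 + M² + M*f (H(f, M) = (M*f + M*M) + 7 = (M*f + M²) + 7 = (M² + M*f) + 7 = 7 + M² + M*f)
((0 + 5)² - 70)*((-47 + 76)*(-5 + H(-4, -6))) = ((0 + 5)² - 70)*((-47 + 76)*(-5 + (7 + (-6)² - 6*(-4)))) = (5² - 70)*(29*(-5 + (7 + 36 + 24))) = (25 - 70)*(29*(-5 + 67)) = -1305*62 = -45*1798 = -80910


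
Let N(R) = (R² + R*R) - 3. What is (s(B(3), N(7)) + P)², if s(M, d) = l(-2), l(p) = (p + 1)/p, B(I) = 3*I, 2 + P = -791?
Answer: 2512225/4 ≈ 6.2806e+5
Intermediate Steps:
P = -793 (P = -2 - 791 = -793)
N(R) = -3 + 2*R² (N(R) = (R² + R²) - 3 = 2*R² - 3 = -3 + 2*R²)
l(p) = (1 + p)/p
s(M, d) = ½ (s(M, d) = (1 - 2)/(-2) = -½*(-1) = ½)
(s(B(3), N(7)) + P)² = (½ - 793)² = (-1585/2)² = 2512225/4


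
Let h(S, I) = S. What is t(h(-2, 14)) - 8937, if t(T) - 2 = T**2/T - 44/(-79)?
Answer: -705979/79 ≈ -8936.4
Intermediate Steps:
t(T) = 202/79 + T (t(T) = 2 + (T**2/T - 44/(-79)) = 2 + (T - 44*(-1/79)) = 2 + (T + 44/79) = 2 + (44/79 + T) = 202/79 + T)
t(h(-2, 14)) - 8937 = (202/79 - 2) - 8937 = 44/79 - 8937 = -705979/79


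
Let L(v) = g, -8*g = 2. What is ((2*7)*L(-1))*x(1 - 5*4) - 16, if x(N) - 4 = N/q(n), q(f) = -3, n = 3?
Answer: -313/6 ≈ -52.167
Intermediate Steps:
g = -¼ (g = -⅛*2 = -¼ ≈ -0.25000)
L(v) = -¼
x(N) = 4 - N/3 (x(N) = 4 + N/(-3) = 4 + N*(-⅓) = 4 - N/3)
((2*7)*L(-1))*x(1 - 5*4) - 16 = ((2*7)*(-¼))*(4 - (1 - 5*4)/3) - 16 = (14*(-¼))*(4 - (1 - 20)/3) - 16 = -7*(4 - ⅓*(-19))/2 - 16 = -7*(4 + 19/3)/2 - 16 = -7/2*31/3 - 16 = -217/6 - 16 = -313/6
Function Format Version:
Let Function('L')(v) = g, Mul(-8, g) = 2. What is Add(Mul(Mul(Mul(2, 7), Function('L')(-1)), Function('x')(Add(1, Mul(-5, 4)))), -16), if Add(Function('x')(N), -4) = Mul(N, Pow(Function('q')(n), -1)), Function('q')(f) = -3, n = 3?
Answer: Rational(-313, 6) ≈ -52.167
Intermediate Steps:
g = Rational(-1, 4) (g = Mul(Rational(-1, 8), 2) = Rational(-1, 4) ≈ -0.25000)
Function('L')(v) = Rational(-1, 4)
Function('x')(N) = Add(4, Mul(Rational(-1, 3), N)) (Function('x')(N) = Add(4, Mul(N, Pow(-3, -1))) = Add(4, Mul(N, Rational(-1, 3))) = Add(4, Mul(Rational(-1, 3), N)))
Add(Mul(Mul(Mul(2, 7), Function('L')(-1)), Function('x')(Add(1, Mul(-5, 4)))), -16) = Add(Mul(Mul(Mul(2, 7), Rational(-1, 4)), Add(4, Mul(Rational(-1, 3), Add(1, Mul(-5, 4))))), -16) = Add(Mul(Mul(14, Rational(-1, 4)), Add(4, Mul(Rational(-1, 3), Add(1, -20)))), -16) = Add(Mul(Rational(-7, 2), Add(4, Mul(Rational(-1, 3), -19))), -16) = Add(Mul(Rational(-7, 2), Add(4, Rational(19, 3))), -16) = Add(Mul(Rational(-7, 2), Rational(31, 3)), -16) = Add(Rational(-217, 6), -16) = Rational(-313, 6)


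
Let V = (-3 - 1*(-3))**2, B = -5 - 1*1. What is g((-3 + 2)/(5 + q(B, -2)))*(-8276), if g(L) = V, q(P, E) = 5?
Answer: 0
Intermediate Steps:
B = -6 (B = -5 - 1 = -6)
V = 0 (V = (-3 + 3)**2 = 0**2 = 0)
g(L) = 0
g((-3 + 2)/(5 + q(B, -2)))*(-8276) = 0*(-8276) = 0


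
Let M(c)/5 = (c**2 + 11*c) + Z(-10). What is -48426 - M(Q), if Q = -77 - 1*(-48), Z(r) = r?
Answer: -50986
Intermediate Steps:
Q = -29 (Q = -77 + 48 = -29)
M(c) = -50 + 5*c**2 + 55*c (M(c) = 5*((c**2 + 11*c) - 10) = 5*(-10 + c**2 + 11*c) = -50 + 5*c**2 + 55*c)
-48426 - M(Q) = -48426 - (-50 + 5*(-29)**2 + 55*(-29)) = -48426 - (-50 + 5*841 - 1595) = -48426 - (-50 + 4205 - 1595) = -48426 - 1*2560 = -48426 - 2560 = -50986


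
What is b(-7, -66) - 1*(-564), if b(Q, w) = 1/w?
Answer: 37223/66 ≈ 563.98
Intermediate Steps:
b(-7, -66) - 1*(-564) = 1/(-66) - 1*(-564) = -1/66 + 564 = 37223/66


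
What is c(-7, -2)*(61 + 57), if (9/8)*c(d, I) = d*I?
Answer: 13216/9 ≈ 1468.4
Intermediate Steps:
c(d, I) = 8*I*d/9 (c(d, I) = 8*(d*I)/9 = 8*(I*d)/9 = 8*I*d/9)
c(-7, -2)*(61 + 57) = ((8/9)*(-2)*(-7))*(61 + 57) = (112/9)*118 = 13216/9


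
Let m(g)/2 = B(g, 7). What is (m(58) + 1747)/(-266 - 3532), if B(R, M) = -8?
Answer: -577/1266 ≈ -0.45577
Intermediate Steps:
m(g) = -16 (m(g) = 2*(-8) = -16)
(m(58) + 1747)/(-266 - 3532) = (-16 + 1747)/(-266 - 3532) = 1731/(-3798) = 1731*(-1/3798) = -577/1266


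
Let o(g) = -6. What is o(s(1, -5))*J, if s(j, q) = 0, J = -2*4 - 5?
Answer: 78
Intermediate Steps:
J = -13 (J = -8 - 5 = -13)
o(s(1, -5))*J = -6*(-13) = 78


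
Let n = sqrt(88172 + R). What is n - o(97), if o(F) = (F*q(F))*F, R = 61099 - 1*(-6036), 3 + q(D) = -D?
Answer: 940900 + sqrt(155307) ≈ 9.4129e+5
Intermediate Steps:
q(D) = -3 - D
R = 67135 (R = 61099 + 6036 = 67135)
o(F) = F**2*(-3 - F) (o(F) = (F*(-3 - F))*F = F**2*(-3 - F))
n = sqrt(155307) (n = sqrt(88172 + 67135) = sqrt(155307) ≈ 394.09)
n - o(97) = sqrt(155307) - 97**2*(-3 - 1*97) = sqrt(155307) - 9409*(-3 - 97) = sqrt(155307) - 9409*(-100) = sqrt(155307) - 1*(-940900) = sqrt(155307) + 940900 = 940900 + sqrt(155307)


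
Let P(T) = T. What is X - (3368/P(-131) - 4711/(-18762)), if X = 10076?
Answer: 24827587747/2457822 ≈ 10101.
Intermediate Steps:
X - (3368/P(-131) - 4711/(-18762)) = 10076 - (3368/(-131) - 4711/(-18762)) = 10076 - (3368*(-1/131) - 4711*(-1/18762)) = 10076 - (-3368/131 + 4711/18762) = 10076 - 1*(-62573275/2457822) = 10076 + 62573275/2457822 = 24827587747/2457822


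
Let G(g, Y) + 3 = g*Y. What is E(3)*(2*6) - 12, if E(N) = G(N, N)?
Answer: 60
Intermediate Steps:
G(g, Y) = -3 + Y*g (G(g, Y) = -3 + g*Y = -3 + Y*g)
E(N) = -3 + N² (E(N) = -3 + N*N = -3 + N²)
E(3)*(2*6) - 12 = (-3 + 3²)*(2*6) - 12 = (-3 + 9)*12 - 12 = 6*12 - 12 = 72 - 12 = 60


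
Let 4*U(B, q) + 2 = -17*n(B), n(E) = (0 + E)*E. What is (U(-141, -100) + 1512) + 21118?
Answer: -247459/4 ≈ -61865.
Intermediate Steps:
n(E) = E² (n(E) = E*E = E²)
U(B, q) = -½ - 17*B²/4 (U(B, q) = -½ + (-17*B²)/4 = -½ - 17*B²/4)
(U(-141, -100) + 1512) + 21118 = ((-½ - 17/4*(-141)²) + 1512) + 21118 = ((-½ - 17/4*19881) + 1512) + 21118 = ((-½ - 337977/4) + 1512) + 21118 = (-337979/4 + 1512) + 21118 = -331931/4 + 21118 = -247459/4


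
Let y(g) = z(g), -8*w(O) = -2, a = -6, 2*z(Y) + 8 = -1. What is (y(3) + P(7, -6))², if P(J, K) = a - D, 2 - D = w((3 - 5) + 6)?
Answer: 2401/16 ≈ 150.06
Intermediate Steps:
z(Y) = -9/2 (z(Y) = -4 + (½)*(-1) = -4 - ½ = -9/2)
w(O) = ¼ (w(O) = -⅛*(-2) = ¼)
y(g) = -9/2
D = 7/4 (D = 2 - 1*¼ = 2 - ¼ = 7/4 ≈ 1.7500)
P(J, K) = -31/4 (P(J, K) = -6 - 1*7/4 = -6 - 7/4 = -31/4)
(y(3) + P(7, -6))² = (-9/2 - 31/4)² = (-49/4)² = 2401/16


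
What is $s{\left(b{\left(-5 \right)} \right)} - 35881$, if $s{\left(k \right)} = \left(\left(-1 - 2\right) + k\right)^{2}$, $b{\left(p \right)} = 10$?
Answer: $-35832$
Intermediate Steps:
$s{\left(k \right)} = \left(-3 + k\right)^{2}$
$s{\left(b{\left(-5 \right)} \right)} - 35881 = \left(-3 + 10\right)^{2} - 35881 = 7^{2} - 35881 = 49 - 35881 = -35832$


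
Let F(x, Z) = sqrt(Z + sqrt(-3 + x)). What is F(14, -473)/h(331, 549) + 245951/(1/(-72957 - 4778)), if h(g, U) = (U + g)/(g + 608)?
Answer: -19119000985 + 939*I*sqrt(473 - sqrt(11))/880 ≈ -1.9119e+10 + 23.125*I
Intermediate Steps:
h(g, U) = (U + g)/(608 + g)
F(14, -473)/h(331, 549) + 245951/(1/(-72957 - 4778)) = sqrt(-473 + sqrt(-3 + 14))/(((549 + 331)/(608 + 331))) + 245951/(1/(-72957 - 4778)) = sqrt(-473 + sqrt(11))/((880/939)) + 245951/(1/(-77735)) = sqrt(-473 + sqrt(11))/(((1/939)*880)) + 245951/(-1/77735) = sqrt(-473 + sqrt(11))/(880/939) + 245951*(-77735) = sqrt(-473 + sqrt(11))*(939/880) - 19119000985 = 939*sqrt(-473 + sqrt(11))/880 - 19119000985 = -19119000985 + 939*sqrt(-473 + sqrt(11))/880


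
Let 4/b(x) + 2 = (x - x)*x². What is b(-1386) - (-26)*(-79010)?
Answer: -2054262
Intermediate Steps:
b(x) = -2 (b(x) = 4/(-2 + (x - x)*x²) = 4/(-2 + 0*x²) = 4/(-2 + 0) = 4/(-2) = 4*(-½) = -2)
b(-1386) - (-26)*(-79010) = -2 - (-26)*(-79010) = -2 - 1*2054260 = -2 - 2054260 = -2054262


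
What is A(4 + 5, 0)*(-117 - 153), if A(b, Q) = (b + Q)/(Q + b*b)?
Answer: -30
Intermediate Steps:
A(b, Q) = (Q + b)/(Q + b**2)
A(4 + 5, 0)*(-117 - 153) = ((0 + (4 + 5))/(0 + (4 + 5)**2))*(-117 - 153) = ((0 + 9)/(0 + 9**2))*(-270) = (9/(0 + 81))*(-270) = (9/81)*(-270) = ((1/81)*9)*(-270) = (1/9)*(-270) = -30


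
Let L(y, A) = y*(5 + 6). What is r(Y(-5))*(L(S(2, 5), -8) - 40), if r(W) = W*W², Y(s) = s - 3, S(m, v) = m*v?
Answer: -35840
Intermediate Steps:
Y(s) = -3 + s
L(y, A) = 11*y (L(y, A) = y*11 = 11*y)
r(W) = W³
r(Y(-5))*(L(S(2, 5), -8) - 40) = (-3 - 5)³*(11*(2*5) - 40) = (-8)³*(11*10 - 40) = -512*(110 - 40) = -512*70 = -35840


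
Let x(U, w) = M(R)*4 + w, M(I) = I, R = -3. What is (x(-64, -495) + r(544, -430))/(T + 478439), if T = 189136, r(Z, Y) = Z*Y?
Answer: -234427/667575 ≈ -0.35116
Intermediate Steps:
x(U, w) = -12 + w (x(U, w) = -3*4 + w = -12 + w)
r(Z, Y) = Y*Z
(x(-64, -495) + r(544, -430))/(T + 478439) = ((-12 - 495) - 430*544)/(189136 + 478439) = (-507 - 233920)/667575 = -234427*1/667575 = -234427/667575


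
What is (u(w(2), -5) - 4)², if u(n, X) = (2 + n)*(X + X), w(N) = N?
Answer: 1936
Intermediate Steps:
u(n, X) = 2*X*(2 + n) (u(n, X) = (2 + n)*(2*X) = 2*X*(2 + n))
(u(w(2), -5) - 4)² = (2*(-5)*(2 + 2) - 4)² = (2*(-5)*4 - 4)² = (-40 - 4)² = (-44)² = 1936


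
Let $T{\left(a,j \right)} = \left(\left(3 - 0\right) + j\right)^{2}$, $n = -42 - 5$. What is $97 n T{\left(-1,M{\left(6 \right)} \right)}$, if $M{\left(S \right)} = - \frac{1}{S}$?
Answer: $- \frac{1317551}{36} \approx -36599.0$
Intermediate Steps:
$n = -47$
$T{\left(a,j \right)} = \left(3 + j\right)^{2}$ ($T{\left(a,j \right)} = \left(\left(3 + 0\right) + j\right)^{2} = \left(3 + j\right)^{2}$)
$97 n T{\left(-1,M{\left(6 \right)} \right)} = 97 \left(-47\right) \left(3 - \frac{1}{6}\right)^{2} = - 4559 \left(3 - \frac{1}{6}\right)^{2} = - 4559 \left(\frac{17}{6}\right)^{2} = \left(-4559\right) \frac{289}{36} = - \frac{1317551}{36}$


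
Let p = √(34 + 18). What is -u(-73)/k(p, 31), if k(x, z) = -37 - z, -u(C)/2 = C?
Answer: 73/34 ≈ 2.1471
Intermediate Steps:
p = 2*√13 (p = √52 = 2*√13 ≈ 7.2111)
u(C) = -2*C
-u(-73)/k(p, 31) = -(-2*(-73))/(-37 - 1*31) = -146/(-37 - 31) = -146/(-68) = -146*(-1)/68 = -1*(-73/34) = 73/34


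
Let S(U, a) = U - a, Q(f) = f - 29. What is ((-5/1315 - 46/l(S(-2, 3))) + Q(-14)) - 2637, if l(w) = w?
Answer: -3512107/1315 ≈ -2670.8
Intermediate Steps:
Q(f) = -29 + f
((-5/1315 - 46/l(S(-2, 3))) + Q(-14)) - 2637 = ((-5/1315 - 46/(-2 - 1*3)) + (-29 - 14)) - 2637 = ((-5*1/1315 - 46/(-2 - 3)) - 43) - 2637 = ((-1/263 - 46/(-5)) - 43) - 2637 = ((-1/263 - 46*(-⅕)) - 43) - 2637 = ((-1/263 + 46/5) - 43) - 2637 = (12093/1315 - 43) - 2637 = -44452/1315 - 2637 = -3512107/1315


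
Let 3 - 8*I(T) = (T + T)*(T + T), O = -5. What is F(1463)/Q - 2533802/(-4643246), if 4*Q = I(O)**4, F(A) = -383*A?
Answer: -21201340383327147/205531614943063 ≈ -103.15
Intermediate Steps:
I(T) = 3/8 - T**2/2 (I(T) = 3/8 - (T + T)*(T + T)/8 = 3/8 - 2*T*2*T/8 = 3/8 - T**2/2)
Q = 88529281/16384 (Q = (3/8 - 1/2*(-5)**2)**4/4 = (3/8 - 1/2*25)**4/4 = (3/8 - 25/2)**4/4 = (-97/8)**4/4 = (1/4)*(88529281/4096) = 88529281/16384 ≈ 5403.4)
F(1463)/Q - 2533802/(-4643246) = (-383*1463)/(88529281/16384) - 2533802/(-4643246) = -560329*16384/88529281 - 2533802*(-1/4643246) = -9180430336/88529281 + 1266901/2321623 = -21201340383327147/205531614943063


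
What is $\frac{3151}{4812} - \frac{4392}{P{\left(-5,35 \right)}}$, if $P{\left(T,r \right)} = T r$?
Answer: $\frac{21685729}{842100} \approx 25.752$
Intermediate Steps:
$\frac{3151}{4812} - \frac{4392}{P{\left(-5,35 \right)}} = \frac{3151}{4812} - \frac{4392}{\left(-5\right) 35} = 3151 \cdot \frac{1}{4812} - \frac{4392}{-175} = \frac{3151}{4812} - - \frac{4392}{175} = \frac{3151}{4812} + \frac{4392}{175} = \frac{21685729}{842100}$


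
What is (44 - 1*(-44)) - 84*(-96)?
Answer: 8152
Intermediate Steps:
(44 - 1*(-44)) - 84*(-96) = (44 + 44) + 8064 = 88 + 8064 = 8152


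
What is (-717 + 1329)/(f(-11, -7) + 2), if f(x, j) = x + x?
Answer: -153/5 ≈ -30.600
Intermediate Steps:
f(x, j) = 2*x
(-717 + 1329)/(f(-11, -7) + 2) = (-717 + 1329)/(2*(-11) + 2) = 612/(-22 + 2) = 612/(-20) = 612*(-1/20) = -153/5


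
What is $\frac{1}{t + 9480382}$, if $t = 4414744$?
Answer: $\frac{1}{13895126} \approx 7.1968 \cdot 10^{-8}$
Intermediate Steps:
$\frac{1}{t + 9480382} = \frac{1}{4414744 + 9480382} = \frac{1}{13895126}$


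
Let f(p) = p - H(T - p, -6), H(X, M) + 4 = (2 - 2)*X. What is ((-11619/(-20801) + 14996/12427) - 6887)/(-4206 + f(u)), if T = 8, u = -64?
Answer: 296632007140/183789253197 ≈ 1.6140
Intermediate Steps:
H(X, M) = -4 (H(X, M) = -4 + (2 - 2)*X = -4 + 0*X = -4 + 0 = -4)
f(p) = 4 + p (f(p) = p - 1*(-4) = p + 4 = 4 + p)
((-11619/(-20801) + 14996/12427) - 6887)/(-4206 + f(u)) = ((-11619/(-20801) + 14996/12427) - 6887)/(-4206 + (4 - 64)) = ((-11619*(-1/20801) + 14996*(1/12427)) - 6887)/(-4206 - 60) = ((11619/20801 + 14996/12427) - 6887)/(-4266) = (456321109/258494027 - 6887)*(-1/4266) = -1779792042840/258494027*(-1/4266) = 296632007140/183789253197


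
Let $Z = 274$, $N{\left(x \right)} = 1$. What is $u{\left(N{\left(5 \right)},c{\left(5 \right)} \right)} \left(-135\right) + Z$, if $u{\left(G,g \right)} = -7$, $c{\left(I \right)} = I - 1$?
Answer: $1219$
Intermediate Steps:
$c{\left(I \right)} = -1 + I$
$u{\left(N{\left(5 \right)},c{\left(5 \right)} \right)} \left(-135\right) + Z = \left(-7\right) \left(-135\right) + 274 = 945 + 274 = 1219$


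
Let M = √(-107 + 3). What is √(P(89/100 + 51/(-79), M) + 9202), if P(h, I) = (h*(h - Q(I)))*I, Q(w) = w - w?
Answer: √(574296820000 + 7457522*I*√26)/7900 ≈ 95.927 + 0.0031758*I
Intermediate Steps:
Q(w) = 0
M = 2*I*√26 (M = √(-104) = 2*I*√26 ≈ 10.198*I)
P(h, I) = I*h² (P(h, I) = (h*(h - 1*0))*I = (h*(h + 0))*I = (h*h)*I = h²*I = I*h²)
√(P(89/100 + 51/(-79), M) + 9202) = √((2*I*√26)*(89/100 + 51/(-79))² + 9202) = √((2*I*√26)*(89*(1/100) + 51*(-1/79))² + 9202) = √((2*I*√26)*(89/100 - 51/79)² + 9202) = √((2*I*√26)*(1931/7900)² + 9202) = √((2*I*√26)*(3728761/62410000) + 9202) = √(3728761*I*√26/31205000 + 9202) = √(9202 + 3728761*I*√26/31205000)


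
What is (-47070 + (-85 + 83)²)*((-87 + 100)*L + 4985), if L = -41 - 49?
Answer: -179556790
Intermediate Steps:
L = -90
(-47070 + (-85 + 83)²)*((-87 + 100)*L + 4985) = (-47070 + (-85 + 83)²)*((-87 + 100)*(-90) + 4985) = (-47070 + (-2)²)*(13*(-90) + 4985) = (-47070 + 4)*(-1170 + 4985) = -47066*3815 = -179556790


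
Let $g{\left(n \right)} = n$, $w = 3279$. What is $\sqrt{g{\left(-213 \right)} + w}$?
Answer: $\sqrt{3066} \approx 55.371$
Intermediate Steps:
$\sqrt{g{\left(-213 \right)} + w} = \sqrt{-213 + 3279} = \sqrt{3066}$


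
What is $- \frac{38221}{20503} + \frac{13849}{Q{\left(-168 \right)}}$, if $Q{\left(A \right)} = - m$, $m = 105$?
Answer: $- \frac{41137036}{307545} \approx -133.76$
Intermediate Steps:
$Q{\left(A \right)} = -105$ ($Q{\left(A \right)} = \left(-1\right) 105 = -105$)
$- \frac{38221}{20503} + \frac{13849}{Q{\left(-168 \right)}} = - \frac{38221}{20503} + \frac{13849}{-105} = \left(-38221\right) \frac{1}{20503} + 13849 \left(- \frac{1}{105}\right) = - \frac{38221}{20503} - \frac{13849}{105} = - \frac{41137036}{307545}$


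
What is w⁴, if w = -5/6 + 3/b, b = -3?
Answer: 14641/1296 ≈ 11.297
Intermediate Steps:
w = -11/6 (w = -5/6 + 3/(-3) = -5*⅙ + 3*(-⅓) = -⅚ - 1 = -11/6 ≈ -1.8333)
w⁴ = (-11/6)⁴ = 14641/1296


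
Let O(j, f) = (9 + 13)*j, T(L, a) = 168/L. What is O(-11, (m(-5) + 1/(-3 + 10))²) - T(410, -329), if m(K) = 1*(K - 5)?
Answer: -49694/205 ≈ -242.41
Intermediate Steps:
m(K) = -5 + K (m(K) = 1*(-5 + K) = -5 + K)
O(j, f) = 22*j
O(-11, (m(-5) + 1/(-3 + 10))²) - T(410, -329) = 22*(-11) - 168/410 = -242 - 168/410 = -242 - 1*84/205 = -242 - 84/205 = -49694/205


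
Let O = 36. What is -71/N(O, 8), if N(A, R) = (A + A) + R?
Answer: -71/80 ≈ -0.88750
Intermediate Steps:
N(A, R) = R + 2*A (N(A, R) = 2*A + R = R + 2*A)
-71/N(O, 8) = -71/(8 + 2*36) = -71/(8 + 72) = -71/80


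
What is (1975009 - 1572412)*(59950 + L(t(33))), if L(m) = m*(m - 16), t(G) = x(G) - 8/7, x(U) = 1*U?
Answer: 1192614300891/49 ≈ 2.4339e+10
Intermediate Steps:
x(U) = U
t(G) = -8/7 + G (t(G) = G - 8/7 = -8/7 + G)
L(m) = m*(-16 + m)
(1975009 - 1572412)*(59950 + L(t(33))) = (1975009 - 1572412)*(59950 + (-8/7 + 33)*(-16 + (-8/7 + 33))) = 402597*(59950 + 223*(-16 + 223/7)/7) = 402597*(59950 + (223/7)*(111/7)) = 402597*(59950 + 24753/49) = 402597*(2962303/49) = 1192614300891/49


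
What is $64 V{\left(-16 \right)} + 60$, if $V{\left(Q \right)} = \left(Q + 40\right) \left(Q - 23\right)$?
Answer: $-59844$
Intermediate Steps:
$V{\left(Q \right)} = \left(-23 + Q\right) \left(40 + Q\right)$ ($V{\left(Q \right)} = \left(40 + Q\right) \left(-23 + Q\right) = \left(-23 + Q\right) \left(40 + Q\right)$)
$64 V{\left(-16 \right)} + 60 = 64 \left(-920 + \left(-16\right)^{2} + 17 \left(-16\right)\right) + 60 = 64 \left(-920 + 256 - 272\right) + 60 = 64 \left(-936\right) + 60 = -59904 + 60 = -59844$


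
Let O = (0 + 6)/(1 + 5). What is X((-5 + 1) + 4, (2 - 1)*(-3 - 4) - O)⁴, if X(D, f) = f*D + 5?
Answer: 625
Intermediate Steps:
O = 1 (O = 6/6 = 6*(⅙) = 1)
X(D, f) = 5 + D*f (X(D, f) = D*f + 5 = 5 + D*f)
X((-5 + 1) + 4, (2 - 1)*(-3 - 4) - O)⁴ = (5 + ((-5 + 1) + 4)*((2 - 1)*(-3 - 4) - 1*1))⁴ = (5 + (-4 + 4)*(1*(-7) - 1))⁴ = (5 + 0*(-7 - 1))⁴ = (5 + 0*(-8))⁴ = (5 + 0)⁴ = 5⁴ = 625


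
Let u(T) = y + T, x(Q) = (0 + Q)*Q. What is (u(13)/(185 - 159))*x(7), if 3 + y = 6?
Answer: 392/13 ≈ 30.154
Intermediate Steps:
y = 3 (y = -3 + 6 = 3)
x(Q) = Q² (x(Q) = Q*Q = Q²)
u(T) = 3 + T
(u(13)/(185 - 159))*x(7) = ((3 + 13)/(185 - 159))*7² = (16/26)*49 = ((1/26)*16)*49 = (8/13)*49 = 392/13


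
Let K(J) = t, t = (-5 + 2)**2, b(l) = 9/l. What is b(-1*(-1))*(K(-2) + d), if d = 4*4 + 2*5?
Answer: 315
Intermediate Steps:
d = 26 (d = 16 + 10 = 26)
t = 9 (t = (-3)**2 = 9)
K(J) = 9
b(-1*(-1))*(K(-2) + d) = (9/((-1*(-1))))*(9 + 26) = (9/1)*35 = (9*1)*35 = 9*35 = 315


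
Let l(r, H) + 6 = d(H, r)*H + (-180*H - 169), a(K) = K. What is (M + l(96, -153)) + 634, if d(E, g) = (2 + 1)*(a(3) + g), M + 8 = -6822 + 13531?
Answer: -10741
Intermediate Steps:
M = 6701 (M = -8 + (-6822 + 13531) = -8 + 6709 = 6701)
d(E, g) = 9 + 3*g (d(E, g) = (2 + 1)*(3 + g) = 3*(3 + g) = 9 + 3*g)
l(r, H) = -175 - 180*H + H*(9 + 3*r) (l(r, H) = -6 + ((9 + 3*r)*H + (-180*H - 169)) = -6 + (H*(9 + 3*r) + (-169 - 180*H)) = -6 + (-169 - 180*H + H*(9 + 3*r)) = -175 - 180*H + H*(9 + 3*r))
(M + l(96, -153)) + 634 = (6701 + (-175 - 171*(-153) + 3*(-153)*96)) + 634 = (6701 + (-175 + 26163 - 44064)) + 634 = (6701 - 18076) + 634 = -11375 + 634 = -10741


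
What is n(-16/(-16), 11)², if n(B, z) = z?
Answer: 121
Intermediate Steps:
n(-16/(-16), 11)² = 11² = 121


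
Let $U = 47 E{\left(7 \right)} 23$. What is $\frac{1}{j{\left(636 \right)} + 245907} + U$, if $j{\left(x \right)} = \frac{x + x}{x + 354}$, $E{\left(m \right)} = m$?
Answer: $\frac{307030018754}{40574867} \approx 7567.0$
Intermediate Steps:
$j{\left(x \right)} = \frac{2 x}{354 + x}$
$U = 7567$ ($U = 47 \cdot 7 \cdot 23 = 329 \cdot 23 = 7567$)
$\frac{1}{j{\left(636 \right)} + 245907} + U = \frac{1}{2 \cdot 636 \frac{1}{354 + 636} + 245907} + 7567 = \frac{1}{2 \cdot 636 \cdot \frac{1}{990} + 245907} + 7567 = \frac{1}{\frac{212}{165} + 245907} + 7567 = \frac{1}{\frac{40574867}{165}} + 7567 = \frac{165}{40574867} + 7567 = \frac{307030018754}{40574867}$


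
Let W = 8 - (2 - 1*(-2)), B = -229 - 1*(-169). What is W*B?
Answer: -240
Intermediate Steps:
B = -60 (B = -229 + 169 = -60)
W = 4 (W = 8 - (2 + 2) = 8 - 1*4 = 8 - 4 = 4)
W*B = 4*(-60) = -240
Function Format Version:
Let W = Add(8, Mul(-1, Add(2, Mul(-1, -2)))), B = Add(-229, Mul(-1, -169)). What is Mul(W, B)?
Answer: -240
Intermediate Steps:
B = -60 (B = Add(-229, 169) = -60)
W = 4 (W = Add(8, Mul(-1, Add(2, 2))) = Add(8, Mul(-1, 4)) = Add(8, -4) = 4)
Mul(W, B) = Mul(4, -60) = -240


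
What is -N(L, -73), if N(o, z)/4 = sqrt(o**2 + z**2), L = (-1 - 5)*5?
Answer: -4*sqrt(6229) ≈ -315.70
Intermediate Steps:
L = -30 (L = -6*5 = -30)
N(o, z) = 4*sqrt(o**2 + z**2)
-N(L, -73) = -4*sqrt((-30)**2 + (-73)**2) = -4*sqrt(900 + 5329) = -4*sqrt(6229)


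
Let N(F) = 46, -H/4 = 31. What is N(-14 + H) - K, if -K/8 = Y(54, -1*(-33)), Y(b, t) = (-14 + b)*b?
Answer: 17326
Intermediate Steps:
H = -124 (H = -4*31 = -124)
Y(b, t) = b*(-14 + b)
K = -17280 (K = -432*(-14 + 54) = -432*40 = -8*2160 = -17280)
N(-14 + H) - K = 46 - 1*(-17280) = 46 + 17280 = 17326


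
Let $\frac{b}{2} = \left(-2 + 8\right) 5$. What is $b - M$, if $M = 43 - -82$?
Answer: $-65$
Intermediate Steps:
$M = 125$ ($M = 43 + 82 = 125$)
$b = 60$ ($b = 2 \left(-2 + 8\right) 5 = 2 \cdot 6 \cdot 5 = 2 \cdot 30 = 60$)
$b - M = 60 - 125 = -65$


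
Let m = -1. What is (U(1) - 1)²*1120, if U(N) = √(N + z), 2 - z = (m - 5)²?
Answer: 1120*(1 - I*√33)² ≈ -35840.0 - 12868.0*I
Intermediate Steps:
z = -34 (z = 2 - (-1 - 5)² = 2 - 1*(-6)² = 2 - 1*36 = 2 - 36 = -34)
U(N) = √(-34 + N) (U(N) = √(N - 34) = √(-34 + N))
(U(1) - 1)²*1120 = (√(-34 + 1) - 1)²*1120 = (√(-33) - 1)²*1120 = (I*√33 - 1)²*1120 = (-1 + I*√33)²*1120 = 1120*(-1 + I*√33)²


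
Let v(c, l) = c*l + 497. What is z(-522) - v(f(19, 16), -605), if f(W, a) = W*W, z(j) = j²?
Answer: 490392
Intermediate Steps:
f(W, a) = W²
v(c, l) = 497 + c*l
z(-522) - v(f(19, 16), -605) = (-522)² - (497 + 19²*(-605)) = 272484 - (497 + 361*(-605)) = 272484 - (497 - 218405) = 272484 - 1*(-217908) = 272484 + 217908 = 490392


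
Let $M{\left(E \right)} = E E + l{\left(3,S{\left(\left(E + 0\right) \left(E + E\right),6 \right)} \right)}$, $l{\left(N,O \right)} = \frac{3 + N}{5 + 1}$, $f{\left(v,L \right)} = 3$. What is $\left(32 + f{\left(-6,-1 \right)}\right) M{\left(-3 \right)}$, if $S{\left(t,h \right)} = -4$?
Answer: $350$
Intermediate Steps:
$l{\left(N,O \right)} = \frac{1}{2} + \frac{N}{6}$ ($l{\left(N,O \right)} = \frac{3 + N}{6} = \left(3 + N\right) \frac{1}{6} = \frac{1}{2} + \frac{N}{6}$)
$M{\left(E \right)} = 1 + E^{2}$ ($M{\left(E \right)} = E E + \left(\frac{1}{2} + \frac{1}{6} \cdot 3\right) = E^{2} + \left(\frac{1}{2} + \frac{1}{2}\right) = E^{2} + 1 = 1 + E^{2}$)
$\left(32 + f{\left(-6,-1 \right)}\right) M{\left(-3 \right)} = \left(32 + 3\right) \left(1 + \left(-3\right)^{2}\right) = 35 \left(1 + 9\right) = 35 \cdot 10 = 350$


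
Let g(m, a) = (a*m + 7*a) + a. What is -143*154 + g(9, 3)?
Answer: -21971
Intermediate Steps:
g(m, a) = 8*a + a*m (g(m, a) = (7*a + a*m) + a = 8*a + a*m)
-143*154 + g(9, 3) = -143*154 + 3*(8 + 9) = -22022 + 3*17 = -22022 + 51 = -21971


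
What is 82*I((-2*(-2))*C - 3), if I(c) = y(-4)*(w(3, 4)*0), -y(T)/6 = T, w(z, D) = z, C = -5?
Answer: 0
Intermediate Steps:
y(T) = -6*T
I(c) = 0 (I(c) = (-6*(-4))*(3*0) = 24*0 = 0)
82*I((-2*(-2))*C - 3) = 82*0 = 0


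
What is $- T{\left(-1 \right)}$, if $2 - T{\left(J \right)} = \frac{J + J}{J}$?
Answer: $0$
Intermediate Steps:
$T{\left(J \right)} = 0$ ($T{\left(J \right)} = 2 - \frac{J + J}{J} = 2 - \frac{2 J}{J} = 2 - 2 = 0$)
$- T{\left(-1 \right)} = \left(-1\right) 0 = 0$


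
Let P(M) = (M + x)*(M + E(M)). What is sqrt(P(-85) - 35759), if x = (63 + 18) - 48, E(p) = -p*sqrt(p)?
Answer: sqrt(-31339 - 4420*I*sqrt(85)) ≈ 100.17 - 203.4*I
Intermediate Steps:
E(p) = -p**(3/2)
x = 33 (x = 81 - 48 = 33)
P(M) = (33 + M)*(M - M**(3/2)) (P(M) = (M + 33)*(M - M**(3/2)) = (33 + M)*(M - M**(3/2)))
sqrt(P(-85) - 35759) = sqrt(((-85)**2 - (-85)**(5/2) - (-2805)*I*sqrt(85) + 33*(-85)) - 35759) = sqrt((7225 - 7225*I*sqrt(85) - (-2805)*I*sqrt(85) - 2805) - 35759) = sqrt((7225 - 7225*I*sqrt(85) + 2805*I*sqrt(85) - 2805) - 35759) = sqrt((4420 - 4420*I*sqrt(85)) - 35759) = sqrt(-31339 - 4420*I*sqrt(85))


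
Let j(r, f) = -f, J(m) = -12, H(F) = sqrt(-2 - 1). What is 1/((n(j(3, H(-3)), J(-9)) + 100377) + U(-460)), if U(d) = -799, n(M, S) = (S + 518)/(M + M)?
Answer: 298734/29747398261 - 253*I*sqrt(3)/29747398261 ≈ 1.0042e-5 - 1.4731e-8*I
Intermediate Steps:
H(F) = I*sqrt(3) (H(F) = sqrt(-3) = I*sqrt(3))
n(M, S) = (518 + S)/(2*M) (n(M, S) = (518 + S)/((2*M)) = (518 + S)*(1/(2*M)) = (518 + S)/(2*M))
1/((n(j(3, H(-3)), J(-9)) + 100377) + U(-460)) = 1/(((518 - 12)/(2*((-I*sqrt(3)))) + 100377) - 799) = 1/(((1/2)*506/(-I*sqrt(3)) + 100377) - 799) = 1/(((1/2)*(I*sqrt(3)/3)*506 + 100377) - 799) = 1/((253*I*sqrt(3)/3 + 100377) - 799) = 1/((100377 + 253*I*sqrt(3)/3) - 799) = 1/(99578 + 253*I*sqrt(3)/3)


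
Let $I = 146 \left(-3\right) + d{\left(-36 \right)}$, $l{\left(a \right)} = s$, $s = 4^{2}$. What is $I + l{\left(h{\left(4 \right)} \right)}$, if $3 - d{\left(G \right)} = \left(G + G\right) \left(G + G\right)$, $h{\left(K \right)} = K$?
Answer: $-5603$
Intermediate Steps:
$s = 16$
$d{\left(G \right)} = 3 - 4 G^{2}$ ($d{\left(G \right)} = 3 - \left(G + G\right) \left(G + G\right) = 3 - 2 G 2 G = 3 - 4 G^{2}$)
$l{\left(a \right)} = 16$
$I = -5619$ ($I = 146 \left(-3\right) + \left(3 - 4 \left(-36\right)^{2}\right) = -438 + \left(3 - 5184\right) = -438 - 5181 = -5619$)
$I + l{\left(h{\left(4 \right)} \right)} = -5619 + 16 = -5603$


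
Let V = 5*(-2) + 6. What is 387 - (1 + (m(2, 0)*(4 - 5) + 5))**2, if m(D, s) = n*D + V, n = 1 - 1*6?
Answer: -13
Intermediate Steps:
V = -4 (V = -10 + 6 = -4)
n = -5 (n = 1 - 6 = -5)
m(D, s) = -4 - 5*D (m(D, s) = -5*D - 4 = -4 - 5*D)
387 - (1 + (m(2, 0)*(4 - 5) + 5))**2 = 387 - (1 + ((-4 - 5*2)*(4 - 5) + 5))**2 = 387 - (1 + ((-4 - 10)*(-1) + 5))**2 = 387 - (1 + (-14*(-1) + 5))**2 = 387 - (1 + (14 + 5))**2 = 387 - (1 + 19)**2 = 387 - 1*20**2 = 387 - 1*400 = 387 - 400 = -13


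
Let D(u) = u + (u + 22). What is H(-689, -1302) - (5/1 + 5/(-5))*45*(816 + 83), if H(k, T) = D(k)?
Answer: -163176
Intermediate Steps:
D(u) = 22 + 2*u (D(u) = u + (22 + u) = 22 + 2*u)
H(k, T) = 22 + 2*k
H(-689, -1302) - (5/1 + 5/(-5))*45*(816 + 83) = (22 + 2*(-689)) - (5/1 + 5/(-5))*45*(816 + 83) = (22 - 1378) - (5*1 + 5*(-⅕))*45*899 = -1356 - (5 - 1)*45*899 = -1356 - 4*45*899 = -1356 - 180*899 = -1356 - 1*161820 = -1356 - 161820 = -163176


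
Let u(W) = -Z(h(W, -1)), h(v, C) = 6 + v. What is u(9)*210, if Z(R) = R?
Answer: -3150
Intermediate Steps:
u(W) = -6 - W (u(W) = -(6 + W) = -6 - W)
u(9)*210 = (-6 - 1*9)*210 = (-6 - 9)*210 = -15*210 = -3150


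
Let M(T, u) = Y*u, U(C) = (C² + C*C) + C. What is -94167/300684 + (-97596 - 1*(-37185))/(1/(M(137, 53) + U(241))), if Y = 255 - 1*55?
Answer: -768987125568513/100228 ≈ -7.6724e+9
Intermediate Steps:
Y = 200 (Y = 255 - 55 = 200)
U(C) = C + 2*C² (U(C) = (C² + C²) + C = 2*C² + C = C + 2*C²)
M(T, u) = 200*u
-94167/300684 + (-97596 - 1*(-37185))/(1/(M(137, 53) + U(241))) = -94167/300684 + (-97596 - 1*(-37185))/(1/(200*53 + 241*(1 + 2*241))) = -94167*1/300684 + (-97596 + 37185)/(1/(10600 + 241*(1 + 482))) = -31389/100228 - 60411/(1/(10600 + 241*483)) = -31389/100228 - 60411/(1/(10600 + 116403)) = -31389/100228 - 60411/(1/127003) = -31389/100228 - 60411/1/127003 = -31389/100228 - 60411*127003 = -31389/100228 - 7672378233 = -768987125568513/100228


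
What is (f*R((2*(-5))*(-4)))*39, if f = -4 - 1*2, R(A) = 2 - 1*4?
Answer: 468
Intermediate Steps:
R(A) = -2 (R(A) = 2 - 4 = -2)
f = -6 (f = -4 - 2 = -6)
(f*R((2*(-5))*(-4)))*39 = -6*(-2)*39 = 12*39 = 468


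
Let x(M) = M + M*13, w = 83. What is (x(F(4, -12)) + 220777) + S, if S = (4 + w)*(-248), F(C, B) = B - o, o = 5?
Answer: 198963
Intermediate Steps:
F(C, B) = -5 + B (F(C, B) = B - 1*5 = B - 5 = -5 + B)
S = -21576 (S = (4 + 83)*(-248) = 87*(-248) = -21576)
x(M) = 14*M (x(M) = M + 13*M = 14*M)
(x(F(4, -12)) + 220777) + S = (14*(-5 - 12) + 220777) - 21576 = (14*(-17) + 220777) - 21576 = (-238 + 220777) - 21576 = 220539 - 21576 = 198963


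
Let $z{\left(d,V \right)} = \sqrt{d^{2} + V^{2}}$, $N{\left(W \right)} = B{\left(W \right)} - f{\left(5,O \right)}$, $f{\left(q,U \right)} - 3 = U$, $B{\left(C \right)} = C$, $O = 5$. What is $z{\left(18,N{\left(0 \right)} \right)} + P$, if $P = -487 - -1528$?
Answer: $1041 + 2 \sqrt{97} \approx 1060.7$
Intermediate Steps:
$f{\left(q,U \right)} = 3 + U$
$N{\left(W \right)} = -8 + W$ ($N{\left(W \right)} = W - \left(3 + 5\right) = W - 8 = -8 + W$)
$P = 1041$ ($P = -487 + 1528 = 1041$)
$z{\left(d,V \right)} = \sqrt{V^{2} + d^{2}}$
$z{\left(18,N{\left(0 \right)} \right)} + P = \sqrt{\left(-8 + 0\right)^{2} + 18^{2}} + 1041 = \sqrt{\left(-8\right)^{2} + 324} + 1041 = \sqrt{64 + 324} + 1041 = \sqrt{388} + 1041 = 2 \sqrt{97} + 1041 = 1041 + 2 \sqrt{97}$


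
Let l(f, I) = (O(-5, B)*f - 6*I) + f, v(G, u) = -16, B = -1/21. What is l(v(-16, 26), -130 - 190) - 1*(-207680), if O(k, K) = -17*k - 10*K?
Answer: 4372544/21 ≈ 2.0822e+5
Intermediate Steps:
B = -1/21 (B = -1*1/21 = -1/21 ≈ -0.047619)
l(f, I) = -6*I + 1816*f/21 (l(f, I) = ((-17*(-5) - 10*(-1/21))*f - 6*I) + f = ((85 + 10/21)*f - 6*I) + f = (1795*f/21 - 6*I) + f = (-6*I + 1795*f/21) + f = -6*I + 1816*f/21)
l(v(-16, 26), -130 - 190) - 1*(-207680) = (-6*(-130 - 190) + (1816/21)*(-16)) - 1*(-207680) = (-6*(-320) - 29056/21) + 207680 = (1920 - 29056/21) + 207680 = 11264/21 + 207680 = 4372544/21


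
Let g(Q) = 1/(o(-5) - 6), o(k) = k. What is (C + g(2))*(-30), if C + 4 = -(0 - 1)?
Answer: 1020/11 ≈ 92.727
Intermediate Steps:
g(Q) = -1/11 (g(Q) = 1/(-5 - 6) = 1/(-11) = -1/11)
C = -3 (C = -4 - (0 - 1) = -4 - 1*(-1) = -4 + 1 = -3)
(C + g(2))*(-30) = (-3 - 1/11)*(-30) = -34/11*(-30) = 1020/11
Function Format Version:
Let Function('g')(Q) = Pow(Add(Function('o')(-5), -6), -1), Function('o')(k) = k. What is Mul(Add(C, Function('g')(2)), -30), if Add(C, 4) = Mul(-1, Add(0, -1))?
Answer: Rational(1020, 11) ≈ 92.727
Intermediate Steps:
Function('g')(Q) = Rational(-1, 11) (Function('g')(Q) = Pow(Add(-5, -6), -1) = Pow(-11, -1) = Rational(-1, 11))
C = -3 (C = Add(-4, Mul(-1, Add(0, -1))) = Add(-4, Mul(-1, -1)) = Add(-4, 1) = -3)
Mul(Add(C, Function('g')(2)), -30) = Mul(Add(-3, Rational(-1, 11)), -30) = Mul(Rational(-34, 11), -30) = Rational(1020, 11)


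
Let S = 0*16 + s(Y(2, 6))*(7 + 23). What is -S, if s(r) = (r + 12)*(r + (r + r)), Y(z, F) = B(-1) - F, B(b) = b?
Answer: 3150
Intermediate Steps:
Y(z, F) = -1 - F
s(r) = 3*r*(12 + r) (s(r) = (12 + r)*(r + 2*r) = (12 + r)*(3*r) = 3*r*(12 + r))
S = -3150 (S = 0*16 + (3*(-1 - 1*6)*(12 + (-1 - 1*6)))*(7 + 23) = 0 + (3*(-1 - 6)*(12 + (-1 - 6)))*30 = 0 + (3*(-7)*(12 - 7))*30 = 0 + (3*(-7)*5)*30 = 0 - 105*30 = 0 - 3150 = -3150)
-S = -1*(-3150) = 3150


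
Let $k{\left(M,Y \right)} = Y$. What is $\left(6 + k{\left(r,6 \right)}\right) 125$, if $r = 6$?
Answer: $1500$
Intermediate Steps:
$\left(6 + k{\left(r,6 \right)}\right) 125 = \left(6 + 6\right) 125 = 12 \cdot 125 = 1500$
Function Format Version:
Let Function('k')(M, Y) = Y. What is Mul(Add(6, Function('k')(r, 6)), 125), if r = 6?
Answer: 1500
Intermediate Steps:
Mul(Add(6, Function('k')(r, 6)), 125) = Mul(Add(6, 6), 125) = Mul(12, 125) = 1500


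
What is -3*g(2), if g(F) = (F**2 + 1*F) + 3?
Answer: -27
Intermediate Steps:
g(F) = 3 + F + F**2 (g(F) = (F**2 + F) + 3 = (F + F**2) + 3 = 3 + F + F**2)
-3*g(2) = -3*(3 + 2 + 2**2) = -3*(3 + 2 + 4) = -3*9 = -27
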